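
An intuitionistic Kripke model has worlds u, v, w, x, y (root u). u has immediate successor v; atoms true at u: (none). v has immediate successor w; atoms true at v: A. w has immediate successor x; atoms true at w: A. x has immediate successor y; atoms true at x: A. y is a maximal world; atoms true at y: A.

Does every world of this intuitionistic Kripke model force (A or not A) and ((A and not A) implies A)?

Not every world: u does not force (A or not A) and ((A and not A) implies A).
u does not force (A or not A) and ((A and not A) implies A) since u fails A or not A.

No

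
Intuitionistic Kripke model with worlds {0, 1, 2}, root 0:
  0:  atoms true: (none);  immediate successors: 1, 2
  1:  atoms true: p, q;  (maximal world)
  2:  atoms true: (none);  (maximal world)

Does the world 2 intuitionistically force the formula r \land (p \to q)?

2 \nVdash r \land (p \to q) since 2 fails r.

No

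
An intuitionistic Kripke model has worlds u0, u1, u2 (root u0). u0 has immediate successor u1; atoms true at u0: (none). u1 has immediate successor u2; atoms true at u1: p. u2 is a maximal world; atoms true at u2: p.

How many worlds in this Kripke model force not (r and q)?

u0: forces it.
u1: forces it.
u2: forces it.
Worlds forcing the formula: {u0, u1, u2}.

3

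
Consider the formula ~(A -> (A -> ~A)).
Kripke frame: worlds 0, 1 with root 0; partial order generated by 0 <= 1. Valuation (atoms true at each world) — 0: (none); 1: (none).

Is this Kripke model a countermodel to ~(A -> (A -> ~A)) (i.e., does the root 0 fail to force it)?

Yes

0 ||-/- ~(A -> (A -> ~A)) since 0 is accessible from 0 and 0 ||- A -> (A -> ~A).
0 ||- A -> (A -> ~A) vacuously: no world accessible from 0 forces the antecedent A.
So the root 0 does not force ~(A -> (A -> ~A)); the model is a countermodel.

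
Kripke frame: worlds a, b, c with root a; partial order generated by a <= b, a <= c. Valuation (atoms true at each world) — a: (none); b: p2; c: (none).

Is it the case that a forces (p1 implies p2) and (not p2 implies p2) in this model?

a does not force (p1 implies p2) and (not p2 implies p2) since a fails not p2 implies p2.

No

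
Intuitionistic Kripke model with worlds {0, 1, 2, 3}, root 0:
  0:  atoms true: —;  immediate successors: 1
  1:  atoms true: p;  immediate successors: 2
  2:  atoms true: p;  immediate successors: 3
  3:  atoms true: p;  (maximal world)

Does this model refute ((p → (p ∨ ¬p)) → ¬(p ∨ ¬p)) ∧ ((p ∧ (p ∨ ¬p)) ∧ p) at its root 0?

0 ⊮ ((p → (p ∨ ¬p)) → ¬(p ∨ ¬p)) ∧ ((p ∧ (p ∨ ¬p)) ∧ p) since 0 fails (p → (p ∨ ¬p)) → ¬(p ∨ ¬p).
So the root 0 does not force ((p → (p ∨ ¬p)) → ¬(p ∨ ¬p)) ∧ ((p ∧ (p ∨ ¬p)) ∧ p); the model is a countermodel.

Yes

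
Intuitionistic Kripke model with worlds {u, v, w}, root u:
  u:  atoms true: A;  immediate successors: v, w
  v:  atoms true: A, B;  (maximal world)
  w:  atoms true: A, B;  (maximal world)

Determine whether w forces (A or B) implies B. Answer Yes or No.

Yes

w forces (A or B) implies B: every world accessible from w that forces A or B (namely w) also forces B.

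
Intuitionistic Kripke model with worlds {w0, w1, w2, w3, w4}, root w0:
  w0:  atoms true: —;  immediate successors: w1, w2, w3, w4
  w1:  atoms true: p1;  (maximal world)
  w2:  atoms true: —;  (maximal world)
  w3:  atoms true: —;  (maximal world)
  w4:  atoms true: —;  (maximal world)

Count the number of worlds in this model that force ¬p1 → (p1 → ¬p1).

5

w0: forces it.
w1: forces it.
w2: forces it.
w3: forces it.
w4: forces it.
Worlds forcing the formula: {w0, w1, w2, w3, w4}.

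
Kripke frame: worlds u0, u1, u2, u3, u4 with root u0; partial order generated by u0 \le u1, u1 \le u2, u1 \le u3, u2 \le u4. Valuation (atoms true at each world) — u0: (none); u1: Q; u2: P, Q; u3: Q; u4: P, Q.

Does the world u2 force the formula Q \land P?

Yes

u2 \Vdash Q \land P since u2 forces both conjuncts.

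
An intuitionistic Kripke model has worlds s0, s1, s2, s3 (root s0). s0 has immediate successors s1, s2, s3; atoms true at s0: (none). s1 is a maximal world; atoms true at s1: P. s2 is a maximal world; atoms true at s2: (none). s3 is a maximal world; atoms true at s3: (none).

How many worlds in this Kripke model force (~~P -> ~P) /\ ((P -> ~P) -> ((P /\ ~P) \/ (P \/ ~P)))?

2

s0: does not force it — s0 ||-/- (~~P -> ~P) /\ ((P -> ~P) -> ((P /\ ~P) \/ (P \/ ~P))) since s0 fails ~~P -> ~P.
s1: does not force it.
s2: forces it.
s3: forces it.
Worlds forcing the formula: {s2, s3}.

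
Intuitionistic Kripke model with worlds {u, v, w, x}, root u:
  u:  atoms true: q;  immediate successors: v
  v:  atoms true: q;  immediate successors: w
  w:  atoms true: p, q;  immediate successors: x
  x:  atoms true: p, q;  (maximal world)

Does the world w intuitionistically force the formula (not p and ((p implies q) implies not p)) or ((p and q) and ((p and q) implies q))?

Yes

w forces (not p and ((p implies q) implies not p)) or ((p and q) and ((p and q) implies q)) via the disjunct (p and q) and ((p and q) implies q).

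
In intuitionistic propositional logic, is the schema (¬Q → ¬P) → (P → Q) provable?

This is the converse of contraposition, which is not intuitionistically valid.
A Kripke countermodel: worlds s0, s1; order generated by s0 ≤ s1; atoms true at each world — s0:{P}; s1:{P,Q}.
s0 ⊮ (¬Q → ¬P) → (P → Q): already at s0 itself, s0 ⊩ ¬Q → ¬P but s0 ⊮ P → Q.
s0 ⊮ P → Q: already at s0 itself, s0 ⊩ P but s0 ⊮ Q.
s0 lacks atom Q, so s0 ⊮ Q.
So the root s0 does not force the formula.

No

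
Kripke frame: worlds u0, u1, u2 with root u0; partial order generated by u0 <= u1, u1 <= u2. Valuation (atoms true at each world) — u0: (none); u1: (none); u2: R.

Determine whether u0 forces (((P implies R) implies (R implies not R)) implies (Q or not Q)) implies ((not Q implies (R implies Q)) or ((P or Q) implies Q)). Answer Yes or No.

Yes

u0 forces (((P implies R) implies (R implies not R)) implies (Q or not Q)) implies ((not Q implies (R implies Q)) or ((P or Q) implies Q)): every world accessible from u0 that forces ((P implies R) implies (R implies not R)) implies (Q or not Q) (namely u0, u1, u2) also forces (not Q implies (R implies Q)) or ((P or Q) implies Q).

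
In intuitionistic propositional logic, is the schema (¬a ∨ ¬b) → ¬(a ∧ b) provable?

This is a constructively valid De Morgan direction (disjunction of negations to negated conjunction), which is intuitionistically derivable.
If ¬a holds at a world then no accessible world forces a, hence none forces a ∧ b; likewise for ¬b.

Yes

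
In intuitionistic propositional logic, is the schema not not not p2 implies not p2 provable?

This is triple-negation reduction, which is intuitionistically derivable.
Assume not not not p2 and suppose p2. Then not not p2 (double-negation introduction), contradicting not not not p2. So not p2.

Yes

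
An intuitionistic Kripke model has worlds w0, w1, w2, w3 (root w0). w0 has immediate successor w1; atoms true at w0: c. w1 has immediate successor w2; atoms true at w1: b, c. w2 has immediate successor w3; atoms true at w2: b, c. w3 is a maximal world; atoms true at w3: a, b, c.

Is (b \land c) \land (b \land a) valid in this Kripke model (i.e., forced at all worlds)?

Not every world: w0 \nVdash (b \land c) \land (b \land a).
w0 \nVdash (b \land c) \land (b \land a) since w0 fails b \land c.

No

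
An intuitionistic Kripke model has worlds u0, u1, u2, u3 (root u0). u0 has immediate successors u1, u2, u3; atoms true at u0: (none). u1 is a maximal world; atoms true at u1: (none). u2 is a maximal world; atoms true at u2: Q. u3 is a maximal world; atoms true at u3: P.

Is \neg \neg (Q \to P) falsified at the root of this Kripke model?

u0 \nVdash \neg \neg (Q \to P) since u2 is accessible from u0 and u2 \Vdash \neg (Q \to P).
u2 \Vdash \neg (Q \to P): no world accessible from u2 forces Q \to P.
So the root u0 does not force \neg \neg (Q \to P); the model is a countermodel.

Yes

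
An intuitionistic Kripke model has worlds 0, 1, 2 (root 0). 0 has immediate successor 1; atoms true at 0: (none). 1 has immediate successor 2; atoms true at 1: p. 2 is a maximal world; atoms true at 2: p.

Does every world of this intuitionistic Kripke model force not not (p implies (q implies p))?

Yes

0 forces not not (p implies (q implies p)): no world accessible from 0 forces not (p implies (q implies p)).
Since the root 0 forces not not (p implies (q implies p)) and forcing is persistent (monotone upward), every world forces it.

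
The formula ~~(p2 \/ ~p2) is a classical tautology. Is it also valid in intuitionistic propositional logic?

Yes

This is the double negation of excluded middle, which is intuitionistically derivable.
Assuming ~(p2 \/ ~p2): from p2 we'd get p2 \/ ~p2, so ~p2; but then p2 \/ ~p2 again — contradiction. Hence ~~(p2 \/ ~p2).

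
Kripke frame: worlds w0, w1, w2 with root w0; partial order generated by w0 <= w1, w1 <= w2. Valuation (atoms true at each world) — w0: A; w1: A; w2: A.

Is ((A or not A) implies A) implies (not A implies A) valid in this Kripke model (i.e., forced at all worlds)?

Yes

w0 forces ((A or not A) implies A) implies (not A implies A): every world accessible from w0 that forces (A or not A) implies A (namely w0, w1, w2) also forces not A implies A.
Since the root w0 forces ((A or not A) implies A) implies (not A implies A) and forcing is persistent (monotone upward), every world forces it.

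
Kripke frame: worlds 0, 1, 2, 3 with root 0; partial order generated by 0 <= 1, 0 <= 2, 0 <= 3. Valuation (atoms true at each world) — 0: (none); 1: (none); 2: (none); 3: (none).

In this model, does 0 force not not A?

No

0 does not force not not A since 0 is accessible from 0 and 0 forces not A.
0 forces not A: no world accessible from 0 forces A.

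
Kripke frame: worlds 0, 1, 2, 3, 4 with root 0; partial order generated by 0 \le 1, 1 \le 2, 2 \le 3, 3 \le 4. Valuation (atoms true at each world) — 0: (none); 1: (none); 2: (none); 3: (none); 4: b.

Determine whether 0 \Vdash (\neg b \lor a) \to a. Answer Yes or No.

0 \Vdash (\neg b \lor a) \to a vacuously: no world accessible from 0 forces the antecedent \neg b \lor a.

Yes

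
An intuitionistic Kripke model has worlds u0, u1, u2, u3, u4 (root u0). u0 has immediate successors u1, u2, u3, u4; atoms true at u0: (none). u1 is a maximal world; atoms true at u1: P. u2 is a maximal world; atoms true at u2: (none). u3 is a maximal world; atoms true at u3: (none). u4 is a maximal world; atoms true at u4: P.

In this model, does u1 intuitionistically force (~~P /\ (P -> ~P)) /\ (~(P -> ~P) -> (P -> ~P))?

u1 ||-/- (~~P /\ (P -> ~P)) /\ (~(P -> ~P) -> (P -> ~P)) since u1 fails ~~P /\ (P -> ~P).

No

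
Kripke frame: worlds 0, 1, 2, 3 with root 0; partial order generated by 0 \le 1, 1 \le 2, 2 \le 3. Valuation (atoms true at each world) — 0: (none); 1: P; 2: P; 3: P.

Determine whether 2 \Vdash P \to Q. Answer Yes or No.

2 \nVdash P \to Q: already at 2 itself, 2 \Vdash P but 2 \nVdash Q.
2 lacks atom Q, so 2 \nVdash Q.

No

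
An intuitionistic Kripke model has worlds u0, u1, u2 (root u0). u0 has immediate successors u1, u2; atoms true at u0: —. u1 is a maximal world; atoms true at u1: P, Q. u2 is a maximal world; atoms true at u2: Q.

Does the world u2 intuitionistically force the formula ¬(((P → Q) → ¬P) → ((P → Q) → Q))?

u2 ⊮ ¬(((P → Q) → ¬P) → ((P → Q) → Q)) since u2 is accessible from u2 and u2 ⊩ ((P → Q) → ¬P) → ((P → Q) → Q).
u2 ⊩ ((P → Q) → ¬P) → ((P → Q) → Q): every world accessible from u2 that forces (P → Q) → ¬P (namely u2) also forces (P → Q) → Q.

No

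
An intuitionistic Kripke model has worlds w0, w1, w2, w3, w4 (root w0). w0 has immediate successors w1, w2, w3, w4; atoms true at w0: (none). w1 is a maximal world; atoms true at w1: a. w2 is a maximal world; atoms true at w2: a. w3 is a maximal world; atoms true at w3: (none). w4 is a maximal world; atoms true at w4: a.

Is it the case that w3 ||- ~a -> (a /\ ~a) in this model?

w3 ||-/- ~a -> (a /\ ~a): already at w3 itself, w3 ||- ~a but w3 ||-/- a /\ ~a.
w3 ||-/- a /\ ~a since w3 fails a.

No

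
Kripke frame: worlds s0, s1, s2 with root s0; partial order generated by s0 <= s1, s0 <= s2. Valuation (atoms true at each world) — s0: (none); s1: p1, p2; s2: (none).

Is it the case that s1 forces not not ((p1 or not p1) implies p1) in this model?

s1 forces not not ((p1 or not p1) implies p1): no world accessible from s1 forces not ((p1 or not p1) implies p1).

Yes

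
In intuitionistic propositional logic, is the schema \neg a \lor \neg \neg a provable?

No

This is the weak law of excluded middle, which is not intuitionistically valid.
A Kripke countermodel: worlds 0, 1, 2; order generated by 0 \le 1, 0 \le 2; atoms true at each world — 0:{}; 1:{a}; 2:{}.
0 \nVdash \neg a \lor \neg \neg a: neither disjunct is forced at 0.
0 \nVdash \neg a since 1 is accessible from 0 and 1 \Vdash a.
So the root 0 does not force the formula.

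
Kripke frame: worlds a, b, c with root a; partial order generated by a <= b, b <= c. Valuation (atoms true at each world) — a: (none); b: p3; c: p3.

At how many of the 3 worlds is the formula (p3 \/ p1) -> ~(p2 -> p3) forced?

a: does not force it — a ||-/- (p3 \/ p1) -> ~(p2 -> p3): at the accessible world b, b ||- p3 \/ p1 but b ||-/- ~(p2 -> p3).
b: does not force it — b ||-/- (p3 \/ p1) -> ~(p2 -> p3): already at b itself, b ||- p3 \/ p1 but b ||-/- ~(p2 -> p3).
c: does not force it — c ||-/- (p3 \/ p1) -> ~(p2 -> p3): already at c itself, c ||- p3 \/ p1 but c ||-/- ~(p2 -> p3).
Worlds forcing the formula: { }.

0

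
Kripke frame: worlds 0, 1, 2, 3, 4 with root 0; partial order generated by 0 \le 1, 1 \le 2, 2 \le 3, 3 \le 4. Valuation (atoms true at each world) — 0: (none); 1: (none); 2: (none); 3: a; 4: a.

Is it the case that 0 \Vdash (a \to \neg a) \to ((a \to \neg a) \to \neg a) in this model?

0 \Vdash (a \to \neg a) \to ((a \to \neg a) \to \neg a) vacuously: no world accessible from 0 forces the antecedent a \to \neg a.

Yes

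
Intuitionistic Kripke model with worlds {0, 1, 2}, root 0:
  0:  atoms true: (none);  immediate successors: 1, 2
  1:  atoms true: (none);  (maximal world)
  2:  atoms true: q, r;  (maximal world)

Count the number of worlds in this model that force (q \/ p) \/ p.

0: does not force it — 0 ||-/- (q \/ p) \/ p: neither disjunct is forced at 0.
1: does not force it — 1 ||-/- (q \/ p) \/ p: neither disjunct is forced at 1.
2: forces it.
Worlds forcing the formula: {2}.

1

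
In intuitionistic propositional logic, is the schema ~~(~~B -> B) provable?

This is the double negation of double-negation elimination, which is intuitionistically derivable.
By Glivenko's theorem the double negation of any classical propositional tautology is intuitionistically provable; ~~B -> B is classically a tautology.

Yes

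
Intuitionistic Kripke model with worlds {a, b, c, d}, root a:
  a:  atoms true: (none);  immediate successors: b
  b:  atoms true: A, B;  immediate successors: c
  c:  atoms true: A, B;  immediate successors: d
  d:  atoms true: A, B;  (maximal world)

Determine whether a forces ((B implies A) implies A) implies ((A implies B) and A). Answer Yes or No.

a forces ((B implies A) implies A) implies ((A implies B) and A): every world accessible from a that forces (B implies A) implies A (namely b, c, d) also forces (A implies B) and A.

Yes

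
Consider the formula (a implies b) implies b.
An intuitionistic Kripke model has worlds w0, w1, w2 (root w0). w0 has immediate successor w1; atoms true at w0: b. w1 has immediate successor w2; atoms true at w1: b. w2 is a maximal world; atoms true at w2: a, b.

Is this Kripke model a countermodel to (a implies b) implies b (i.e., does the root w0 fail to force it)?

w0 forces (a implies b) implies b: every world accessible from w0 that forces a implies b (namely w0, w1, w2) also forces b.
So the root w0 forces (a implies b) implies b; the model is not a countermodel.

No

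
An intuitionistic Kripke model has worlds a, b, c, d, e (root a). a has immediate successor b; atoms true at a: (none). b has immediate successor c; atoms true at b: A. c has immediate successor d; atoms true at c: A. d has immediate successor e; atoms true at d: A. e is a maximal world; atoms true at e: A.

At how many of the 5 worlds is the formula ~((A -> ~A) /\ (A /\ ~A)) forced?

a: forces it.
b: forces it.
c: forces it.
d: forces it.
e: forces it.
Worlds forcing the formula: {a, b, c, d, e}.

5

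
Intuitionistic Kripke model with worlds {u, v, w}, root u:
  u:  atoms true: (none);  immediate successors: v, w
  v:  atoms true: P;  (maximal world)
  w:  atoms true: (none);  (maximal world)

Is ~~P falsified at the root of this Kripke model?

Yes

u ||-/- ~~P since w is accessible from u and w ||- ~P.
w ||- ~P: no world accessible from w forces P.
So the root u does not force ~~P; the model is a countermodel.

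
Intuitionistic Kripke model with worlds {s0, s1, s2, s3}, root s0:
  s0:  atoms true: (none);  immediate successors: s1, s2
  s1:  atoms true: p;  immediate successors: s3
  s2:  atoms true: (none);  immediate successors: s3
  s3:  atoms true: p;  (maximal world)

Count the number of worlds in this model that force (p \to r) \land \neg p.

s0: does not force it — s0 \nVdash (p \to r) \land \neg p since s0 fails p \to r.
s1: does not force it — s1 \nVdash (p \to r) \land \neg p since s1 fails p \to r.
s2: does not force it.
s3: does not force it.
Worlds forcing the formula: { }.

0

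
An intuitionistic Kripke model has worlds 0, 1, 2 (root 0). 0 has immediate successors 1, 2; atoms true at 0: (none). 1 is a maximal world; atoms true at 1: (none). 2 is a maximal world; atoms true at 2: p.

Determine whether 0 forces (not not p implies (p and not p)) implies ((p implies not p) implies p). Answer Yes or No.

No

0 does not force (not not p implies (p and not p)) implies ((p implies not p) implies p): at the accessible world 1, 1 forces not not p implies (p and not p) but 1 does not force (p implies not p) implies p.
1 does not force (p implies not p) implies p: already at 1 itself, 1 forces p implies not p but 1 does not force p.
1 lacks atom p, so 1 does not force p.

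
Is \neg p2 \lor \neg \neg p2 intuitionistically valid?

This is the weak law of excluded middle, which is not intuitionistically valid.
A Kripke countermodel: worlds 0, 1, 2; order generated by 0 \le 1, 0 \le 2; atoms true at each world — 0:{}; 1:{p2}; 2:{}.
0 \nVdash \neg p2 \lor \neg \neg p2: neither disjunct is forced at 0.
0 \nVdash \neg p2 since 1 is accessible from 0 and 1 \Vdash p2.
So the root 0 does not force the formula.

No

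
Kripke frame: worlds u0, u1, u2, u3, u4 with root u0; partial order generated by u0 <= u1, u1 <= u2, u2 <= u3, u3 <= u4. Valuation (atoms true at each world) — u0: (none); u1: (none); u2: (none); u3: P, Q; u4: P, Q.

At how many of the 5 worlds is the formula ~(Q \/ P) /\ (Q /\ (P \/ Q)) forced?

u0: does not force it — u0 ||-/- ~(Q \/ P) /\ (Q /\ (P \/ Q)) since u0 fails ~(Q \/ P).
u1: does not force it.
u2: does not force it.
u3: does not force it.
u4: does not force it.
Worlds forcing the formula: { }.

0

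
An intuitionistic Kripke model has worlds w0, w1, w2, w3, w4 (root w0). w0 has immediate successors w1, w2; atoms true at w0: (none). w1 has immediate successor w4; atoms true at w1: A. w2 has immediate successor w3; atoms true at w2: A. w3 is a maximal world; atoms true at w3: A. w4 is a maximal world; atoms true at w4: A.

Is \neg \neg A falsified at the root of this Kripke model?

No

w0 \Vdash \neg \neg A: no world accessible from w0 forces \neg A.
So the root w0 forces \neg \neg A; the model is not a countermodel.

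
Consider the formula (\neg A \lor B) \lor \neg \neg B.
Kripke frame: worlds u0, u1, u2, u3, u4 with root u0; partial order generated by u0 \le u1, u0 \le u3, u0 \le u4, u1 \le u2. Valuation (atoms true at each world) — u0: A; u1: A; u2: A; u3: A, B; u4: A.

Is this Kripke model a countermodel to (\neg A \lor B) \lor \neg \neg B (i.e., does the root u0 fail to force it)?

Yes

u0 \nVdash (\neg A \lor B) \lor \neg \neg B: neither disjunct is forced at u0.
u0 \nVdash \neg A \lor B: neither disjunct is forced at u0.
u0 \nVdash \neg A since u0 is accessible from u0 and u0 \Vdash A.
So the root u0 does not force (\neg A \lor B) \lor \neg \neg B; the model is a countermodel.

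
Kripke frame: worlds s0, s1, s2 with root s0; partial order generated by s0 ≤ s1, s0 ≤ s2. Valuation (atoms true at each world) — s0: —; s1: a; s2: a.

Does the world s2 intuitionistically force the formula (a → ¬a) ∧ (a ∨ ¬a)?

s2 ⊮ (a → ¬a) ∧ (a ∨ ¬a) since s2 fails a → ¬a.

No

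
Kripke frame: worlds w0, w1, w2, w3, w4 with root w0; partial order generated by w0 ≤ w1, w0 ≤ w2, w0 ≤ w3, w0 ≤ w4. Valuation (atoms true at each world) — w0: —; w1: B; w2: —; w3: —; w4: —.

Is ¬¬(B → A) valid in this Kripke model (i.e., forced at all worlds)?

Not every world: w0 ⊮ ¬¬(B → A).
w0 ⊮ ¬¬(B → A) since w1 is accessible from w0 and w1 ⊩ ¬(B → A).
w1 ⊩ ¬(B → A): no world accessible from w1 forces B → A.

No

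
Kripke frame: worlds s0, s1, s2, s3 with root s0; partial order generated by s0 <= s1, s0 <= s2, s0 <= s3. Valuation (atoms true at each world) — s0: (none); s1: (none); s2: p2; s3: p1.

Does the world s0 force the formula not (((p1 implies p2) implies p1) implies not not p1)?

s0 does not force not (((p1 implies p2) implies p1) implies not not p1) since s0 is accessible from s0 and s0 forces ((p1 implies p2) implies p1) implies not not p1.
s0 forces ((p1 implies p2) implies p1) implies not not p1: every world accessible from s0 that forces (p1 implies p2) implies p1 (namely s3) also forces not not p1.

No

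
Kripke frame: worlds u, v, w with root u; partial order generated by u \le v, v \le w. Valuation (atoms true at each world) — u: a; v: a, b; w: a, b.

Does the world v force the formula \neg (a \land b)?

No

v \nVdash \neg (a \land b) since v is accessible from v and v \Vdash a \land b.
v \Vdash a \land b since v forces both conjuncts.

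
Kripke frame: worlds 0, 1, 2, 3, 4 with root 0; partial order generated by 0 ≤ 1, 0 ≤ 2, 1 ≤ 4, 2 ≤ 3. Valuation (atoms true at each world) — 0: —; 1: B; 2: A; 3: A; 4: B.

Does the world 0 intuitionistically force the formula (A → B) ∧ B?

No

0 ⊮ (A → B) ∧ B since 0 fails A → B.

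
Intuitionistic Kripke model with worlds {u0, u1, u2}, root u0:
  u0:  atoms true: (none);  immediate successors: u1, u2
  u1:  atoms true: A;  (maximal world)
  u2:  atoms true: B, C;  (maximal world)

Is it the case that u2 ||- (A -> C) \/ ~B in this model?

u2 ||- (A -> C) \/ ~B via the disjunct A -> C.

Yes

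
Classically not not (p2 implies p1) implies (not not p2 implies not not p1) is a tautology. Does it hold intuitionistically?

Yes

This is the distribution of double negation over implication, which is intuitionistically derivable.
Assume not not (p2 implies p1) and not not p2; suppose not p1. Then p2 implies p1 would give not p2 (by contraposition), contradicting not not p2; so not (p2 implies p1), contradicting not not (p2 implies p1). Hence not not p1.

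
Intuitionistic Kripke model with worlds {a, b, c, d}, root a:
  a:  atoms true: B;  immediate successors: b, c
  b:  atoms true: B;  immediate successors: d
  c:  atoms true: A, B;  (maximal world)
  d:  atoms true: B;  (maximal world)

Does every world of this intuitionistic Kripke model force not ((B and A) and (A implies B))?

Not every world: a does not force not ((B and A) and (A implies B)).
a does not force not ((B and A) and (A implies B)) since c is accessible from a and c forces (B and A) and (A implies B).
c forces (B and A) and (A implies B) since c forces both conjuncts.

No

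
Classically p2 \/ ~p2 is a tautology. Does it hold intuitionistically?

This is the law of excluded middle, which is not intuitionistically valid.
A Kripke countermodel: worlds s0, s1; order generated by s0 <= s1; atoms true at each world — s0:{}; s1:{p2}.
s0 ||-/- p2 \/ ~p2: neither disjunct is forced at s0.
s0 lacks atom p2, so s0 ||-/- p2.
So the root s0 does not force the formula.

No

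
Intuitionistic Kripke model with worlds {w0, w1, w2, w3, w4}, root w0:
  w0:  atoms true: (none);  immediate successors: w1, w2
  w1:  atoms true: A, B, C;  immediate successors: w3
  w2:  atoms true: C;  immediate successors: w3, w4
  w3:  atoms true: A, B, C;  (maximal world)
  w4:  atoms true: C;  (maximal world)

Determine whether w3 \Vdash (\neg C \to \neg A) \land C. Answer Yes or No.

Yes

w3 \Vdash (\neg C \to \neg A) \land C since w3 forces both conjuncts.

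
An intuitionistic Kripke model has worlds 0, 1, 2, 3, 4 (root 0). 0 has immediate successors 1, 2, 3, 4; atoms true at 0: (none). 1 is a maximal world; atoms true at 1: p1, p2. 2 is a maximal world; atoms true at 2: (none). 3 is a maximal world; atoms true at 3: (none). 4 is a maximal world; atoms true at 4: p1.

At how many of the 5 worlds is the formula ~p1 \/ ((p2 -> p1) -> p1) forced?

0: does not force it — 0 ||-/- ~p1 \/ ((p2 -> p1) -> p1): neither disjunct is forced at 0.
1: forces it.
2: forces it.
3: forces it.
4: forces it.
Worlds forcing the formula: {1, 2, 3, 4}.

4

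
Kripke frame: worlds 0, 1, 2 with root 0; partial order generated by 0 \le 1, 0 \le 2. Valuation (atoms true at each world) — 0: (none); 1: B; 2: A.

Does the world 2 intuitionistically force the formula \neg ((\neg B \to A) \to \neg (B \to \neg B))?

2 \Vdash \neg ((\neg B \to A) \to \neg (B \to \neg B)): no world accessible from 2 forces (\neg B \to A) \to \neg (B \to \neg B).

Yes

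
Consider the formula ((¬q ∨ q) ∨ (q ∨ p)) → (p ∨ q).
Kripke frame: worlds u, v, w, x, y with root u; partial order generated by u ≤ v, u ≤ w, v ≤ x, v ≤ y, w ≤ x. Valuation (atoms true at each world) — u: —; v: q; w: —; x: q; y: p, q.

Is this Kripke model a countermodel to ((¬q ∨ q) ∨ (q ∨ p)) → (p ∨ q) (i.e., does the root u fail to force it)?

u ⊩ ((¬q ∨ q) ∨ (q ∨ p)) → (p ∨ q): every world accessible from u that forces (¬q ∨ q) ∨ (q ∨ p) (namely v, x, y) also forces p ∨ q.
So the root u forces ((¬q ∨ q) ∨ (q ∨ p)) → (p ∨ q); the model is not a countermodel.

No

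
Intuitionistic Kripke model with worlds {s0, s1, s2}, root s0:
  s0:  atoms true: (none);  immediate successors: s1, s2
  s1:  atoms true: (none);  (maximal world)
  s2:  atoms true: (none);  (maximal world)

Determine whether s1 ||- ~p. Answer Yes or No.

s1 ||- ~p: no world accessible from s1 forces p.

Yes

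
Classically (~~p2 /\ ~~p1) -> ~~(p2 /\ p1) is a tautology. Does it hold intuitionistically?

Yes

This is the distribution of double negation over conjunction, which is intuitionistically derivable.
Assume ~~p2, ~~p1, and ~(p2 /\ p1). From p2 we'd get ~p1 (since p2 /\ p1 is refuted), contradicting ~~p1; so ~p2, contradicting ~~p2.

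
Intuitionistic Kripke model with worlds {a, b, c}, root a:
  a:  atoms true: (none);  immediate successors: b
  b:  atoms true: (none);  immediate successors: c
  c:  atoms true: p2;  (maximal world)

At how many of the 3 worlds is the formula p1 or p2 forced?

1

a: does not force it — a does not force p1 or p2: neither disjunct is forced at a.
b: does not force it.
c: forces it.
Worlds forcing the formula: {c}.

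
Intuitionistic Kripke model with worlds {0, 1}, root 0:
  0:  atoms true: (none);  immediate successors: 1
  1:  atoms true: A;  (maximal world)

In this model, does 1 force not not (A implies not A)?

No

1 does not force not not (A implies not A) since 1 is accessible from 1 and 1 forces not (A implies not A).
1 forces not (A implies not A): no world accessible from 1 forces A implies not A.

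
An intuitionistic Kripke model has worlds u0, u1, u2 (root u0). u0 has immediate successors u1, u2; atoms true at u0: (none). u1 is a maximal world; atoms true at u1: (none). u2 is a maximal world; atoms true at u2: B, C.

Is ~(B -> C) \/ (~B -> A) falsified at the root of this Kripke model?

Yes

u0 ||-/- ~(B -> C) \/ (~B -> A): neither disjunct is forced at u0.
u0 ||-/- ~(B -> C) since u0 is accessible from u0 and u0 ||- B -> C.
u0 ||- B -> C: every world accessible from u0 that forces B (namely u2) also forces C.
So the root u0 does not force ~(B -> C) \/ (~B -> A); the model is a countermodel.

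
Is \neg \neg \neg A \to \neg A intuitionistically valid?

Yes

This is triple-negation reduction, which is intuitionistically derivable.
Assume \neg \neg \neg A and suppose A. Then \neg \neg A (double-negation introduction), contradicting \neg \neg \neg A. So \neg A.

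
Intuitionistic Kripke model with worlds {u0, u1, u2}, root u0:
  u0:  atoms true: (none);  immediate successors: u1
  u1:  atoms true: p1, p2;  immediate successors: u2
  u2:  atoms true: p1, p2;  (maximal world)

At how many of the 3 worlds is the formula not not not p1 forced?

u0: does not force it — u0 does not force not not not p1 since u0 is accessible from u0 and u0 forces not not p1.
u1: does not force it — u1 does not force not not not p1 since u1 is accessible from u1 and u1 forces not not p1.
u2: does not force it.
Worlds forcing the formula: { }.

0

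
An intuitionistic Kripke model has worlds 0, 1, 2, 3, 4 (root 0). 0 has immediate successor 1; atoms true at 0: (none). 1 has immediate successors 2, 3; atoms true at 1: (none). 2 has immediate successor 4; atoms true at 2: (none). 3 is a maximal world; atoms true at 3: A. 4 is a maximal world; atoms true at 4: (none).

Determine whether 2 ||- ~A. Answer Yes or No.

Yes

2 ||- ~A: no world accessible from 2 forces A.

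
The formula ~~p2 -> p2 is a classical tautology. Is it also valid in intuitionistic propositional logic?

This is double-negation elimination, which is not intuitionistically valid.
A Kripke countermodel: worlds a, b; order generated by a <= b; atoms true at each world — a:{}; b:{p2}.
a ||-/- ~~p2 -> p2: already at a itself, a ||- ~~p2 but a ||-/- p2.
a lacks atom p2, so a ||-/- p2.
So the root a does not force the formula.

No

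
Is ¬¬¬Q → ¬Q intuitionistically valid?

Yes

This is triple-negation reduction, which is intuitionistically derivable.
Assume ¬¬¬Q and suppose Q. Then ¬¬Q (double-negation introduction), contradicting ¬¬¬Q. So ¬Q.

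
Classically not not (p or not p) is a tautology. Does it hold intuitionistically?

This is the double negation of excluded middle, which is intuitionistically derivable.
Assuming not (p or not p): from p we'd get p or not p, so not p; but then p or not p again — contradiction. Hence not not (p or not p).

Yes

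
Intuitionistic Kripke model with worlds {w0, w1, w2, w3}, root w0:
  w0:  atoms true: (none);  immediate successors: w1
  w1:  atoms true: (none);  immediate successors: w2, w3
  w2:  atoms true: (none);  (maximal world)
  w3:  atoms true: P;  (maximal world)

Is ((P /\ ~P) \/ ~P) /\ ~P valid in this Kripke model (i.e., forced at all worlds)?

Not every world: w0 ||-/- ((P /\ ~P) \/ ~P) /\ ~P.
w0 ||-/- ((P /\ ~P) \/ ~P) /\ ~P since w0 fails (P /\ ~P) \/ ~P.

No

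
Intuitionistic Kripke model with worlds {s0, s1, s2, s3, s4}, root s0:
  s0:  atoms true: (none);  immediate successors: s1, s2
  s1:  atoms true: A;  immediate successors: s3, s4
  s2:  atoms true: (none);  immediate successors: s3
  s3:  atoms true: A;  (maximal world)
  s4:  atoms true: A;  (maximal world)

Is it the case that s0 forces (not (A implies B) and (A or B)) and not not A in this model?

No

s0 does not force (not (A implies B) and (A or B)) and not not A since s0 fails not (A implies B) and (A or B).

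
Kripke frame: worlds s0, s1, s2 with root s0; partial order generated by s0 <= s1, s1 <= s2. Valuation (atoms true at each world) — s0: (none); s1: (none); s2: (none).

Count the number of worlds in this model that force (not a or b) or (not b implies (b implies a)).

3

s0: forces it.
s1: forces it.
s2: forces it.
Worlds forcing the formula: {s0, s1, s2}.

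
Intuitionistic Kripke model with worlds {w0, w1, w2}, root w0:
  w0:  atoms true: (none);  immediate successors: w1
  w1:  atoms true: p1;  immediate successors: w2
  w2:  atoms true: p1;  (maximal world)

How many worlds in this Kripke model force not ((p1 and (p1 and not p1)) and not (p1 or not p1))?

w0: forces it.
w1: forces it.
w2: forces it.
Worlds forcing the formula: {w0, w1, w2}.

3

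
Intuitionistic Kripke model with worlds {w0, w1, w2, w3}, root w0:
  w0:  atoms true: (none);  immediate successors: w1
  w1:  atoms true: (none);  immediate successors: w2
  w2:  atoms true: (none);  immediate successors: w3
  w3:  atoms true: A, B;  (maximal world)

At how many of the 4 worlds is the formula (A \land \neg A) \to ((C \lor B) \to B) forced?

w0: forces it.
w1: forces it.
w2: forces it.
w3: forces it.
Worlds forcing the formula: {w0, w1, w2, w3}.

4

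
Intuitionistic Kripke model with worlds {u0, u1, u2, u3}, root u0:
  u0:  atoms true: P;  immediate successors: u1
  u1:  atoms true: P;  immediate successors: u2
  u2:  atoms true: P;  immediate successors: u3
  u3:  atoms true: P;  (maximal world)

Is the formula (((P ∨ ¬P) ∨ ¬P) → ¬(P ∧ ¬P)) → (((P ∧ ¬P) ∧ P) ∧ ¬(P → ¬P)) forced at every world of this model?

No

Not every world: u0 ⊮ (((P ∨ ¬P) ∨ ¬P) → ¬(P ∧ ¬P)) → (((P ∧ ¬P) ∧ P) ∧ ¬(P → ¬P)).
u0 ⊮ (((P ∨ ¬P) ∨ ¬P) → ¬(P ∧ ¬P)) → (((P ∧ ¬P) ∧ P) ∧ ¬(P → ¬P)): already at u0 itself, u0 ⊩ ((P ∨ ¬P) ∨ ¬P) → ¬(P ∧ ¬P) but u0 ⊮ ((P ∧ ¬P) ∧ P) ∧ ¬(P → ¬P).
u0 ⊮ ((P ∧ ¬P) ∧ P) ∧ ¬(P → ¬P) since u0 fails (P ∧ ¬P) ∧ P.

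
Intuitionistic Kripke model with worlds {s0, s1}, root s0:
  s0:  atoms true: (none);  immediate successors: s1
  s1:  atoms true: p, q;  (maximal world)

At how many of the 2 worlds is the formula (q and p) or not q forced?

1

s0: does not force it — s0 does not force (q and p) or not q: neither disjunct is forced at s0.
s1: forces it.
Worlds forcing the formula: {s1}.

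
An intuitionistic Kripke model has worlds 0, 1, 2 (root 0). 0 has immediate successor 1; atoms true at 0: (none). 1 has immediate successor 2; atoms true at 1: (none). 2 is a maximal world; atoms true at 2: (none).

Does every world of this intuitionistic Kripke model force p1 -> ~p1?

0 ||- p1 -> ~p1 vacuously: no world accessible from 0 forces the antecedent p1.
Since the root 0 forces p1 -> ~p1 and forcing is persistent (monotone upward), every world forces it.

Yes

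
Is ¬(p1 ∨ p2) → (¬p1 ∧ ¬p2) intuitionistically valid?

Yes

This is a constructively valid De Morgan direction (negated disjunction to conjunction of negations), which is intuitionistically derivable.
From ¬(p1 ∨ p2): if p1 held then p1 ∨ p2 would, contradiction — so ¬p1; similarly ¬p2.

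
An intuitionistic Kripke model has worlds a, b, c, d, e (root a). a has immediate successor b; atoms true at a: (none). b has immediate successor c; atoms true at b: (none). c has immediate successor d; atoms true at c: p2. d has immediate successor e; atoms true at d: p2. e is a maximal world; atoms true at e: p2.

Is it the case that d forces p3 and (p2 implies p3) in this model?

No

d does not force p3 and (p2 implies p3) since d fails p3.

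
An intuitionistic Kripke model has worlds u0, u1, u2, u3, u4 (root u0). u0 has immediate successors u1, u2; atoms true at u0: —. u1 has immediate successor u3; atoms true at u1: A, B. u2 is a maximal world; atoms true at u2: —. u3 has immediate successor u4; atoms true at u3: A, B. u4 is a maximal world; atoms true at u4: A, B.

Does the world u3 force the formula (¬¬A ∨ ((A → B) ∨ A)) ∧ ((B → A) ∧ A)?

u3 ⊩ (¬¬A ∨ ((A → B) ∨ A)) ∧ ((B → A) ∧ A) since u3 forces both conjuncts.

Yes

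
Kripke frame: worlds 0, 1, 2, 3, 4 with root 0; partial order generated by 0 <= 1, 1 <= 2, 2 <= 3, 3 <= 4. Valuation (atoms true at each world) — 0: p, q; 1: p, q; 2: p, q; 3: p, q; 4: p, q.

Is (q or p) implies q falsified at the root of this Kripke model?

0 forces (q or p) implies q: every world accessible from 0 that forces q or p (namely 0, 1, 2, 3, 4) also forces q.
So the root 0 forces (q or p) implies q; the model is not a countermodel.

No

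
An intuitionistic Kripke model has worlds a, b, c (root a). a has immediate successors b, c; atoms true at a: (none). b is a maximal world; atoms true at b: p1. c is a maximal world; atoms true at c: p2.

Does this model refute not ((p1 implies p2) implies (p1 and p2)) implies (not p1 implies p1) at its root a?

Yes

a does not force not ((p1 implies p2) implies (p1 and p2)) implies (not p1 implies p1): at the accessible world c, c forces not ((p1 implies p2) implies (p1 and p2)) but c does not force not p1 implies p1.
c does not force not p1 implies p1: already at c itself, c forces not p1 but c does not force p1.
c lacks atom p1, so c does not force p1.
So the root a does not force not ((p1 implies p2) implies (p1 and p2)) implies (not p1 implies p1); the model is a countermodel.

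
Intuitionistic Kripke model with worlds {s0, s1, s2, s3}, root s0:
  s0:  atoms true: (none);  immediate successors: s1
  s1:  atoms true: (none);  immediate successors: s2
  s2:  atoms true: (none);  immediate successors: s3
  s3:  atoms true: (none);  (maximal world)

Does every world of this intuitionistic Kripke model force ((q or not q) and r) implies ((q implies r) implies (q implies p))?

Yes

s0 forces ((q or not q) and r) implies ((q implies r) implies (q implies p)) vacuously: no world accessible from s0 forces the antecedent (q or not q) and r.
Since the root s0 forces ((q or not q) and r) implies ((q implies r) implies (q implies p)) and forcing is persistent (monotone upward), every world forces it.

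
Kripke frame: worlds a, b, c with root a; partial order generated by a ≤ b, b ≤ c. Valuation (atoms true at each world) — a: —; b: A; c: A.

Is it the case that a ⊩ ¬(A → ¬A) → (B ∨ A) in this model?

a ⊮ ¬(A → ¬A) → (B ∨ A): already at a itself, a ⊩ ¬(A → ¬A) but a ⊮ B ∨ A.
a ⊮ B ∨ A: neither disjunct is forced at a.
a lacks atom B, so a ⊮ B.

No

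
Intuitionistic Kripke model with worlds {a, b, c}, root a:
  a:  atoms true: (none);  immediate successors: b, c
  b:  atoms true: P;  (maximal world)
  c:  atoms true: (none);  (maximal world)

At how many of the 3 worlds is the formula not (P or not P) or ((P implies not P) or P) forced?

a: does not force it — a does not force not (P or not P) or ((P implies not P) or P): neither disjunct is forced at a.
b: forces it.
c: forces it.
Worlds forcing the formula: {b, c}.

2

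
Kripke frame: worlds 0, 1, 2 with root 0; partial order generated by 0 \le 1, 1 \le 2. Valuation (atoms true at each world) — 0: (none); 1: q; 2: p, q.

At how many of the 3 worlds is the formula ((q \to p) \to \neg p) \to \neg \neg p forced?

0: forces it.
1: forces it.
2: forces it.
Worlds forcing the formula: {0, 1, 2}.

3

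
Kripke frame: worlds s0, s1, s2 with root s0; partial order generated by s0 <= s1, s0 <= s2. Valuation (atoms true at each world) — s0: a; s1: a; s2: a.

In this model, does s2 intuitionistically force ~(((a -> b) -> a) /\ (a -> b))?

Yes

s2 ||- ~(((a -> b) -> a) /\ (a -> b)): no world accessible from s2 forces ((a -> b) -> a) /\ (a -> b).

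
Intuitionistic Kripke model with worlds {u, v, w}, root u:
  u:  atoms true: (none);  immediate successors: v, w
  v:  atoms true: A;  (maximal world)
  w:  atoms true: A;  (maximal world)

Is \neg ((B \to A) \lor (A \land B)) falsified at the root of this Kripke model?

u \nVdash \neg ((B \to A) \lor (A \land B)) since u is accessible from u and u \Vdash (B \to A) \lor (A \land B).
u \Vdash (B \to A) \lor (A \land B) via the disjunct B \to A.
So the root u does not force \neg ((B \to A) \lor (A \land B)); the model is a countermodel.

Yes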